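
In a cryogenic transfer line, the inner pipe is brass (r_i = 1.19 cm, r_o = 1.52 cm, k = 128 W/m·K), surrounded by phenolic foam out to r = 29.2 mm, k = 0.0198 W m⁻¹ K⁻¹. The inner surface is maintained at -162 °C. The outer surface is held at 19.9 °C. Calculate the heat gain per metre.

Series thermal resistances, inner to outer:
  R'_brass = ln(0.0152/0.0119)/(2πk) = 0.2448/(2π·128) = 3.043×10^-4 m·K/W
  R'_phenolic foam = ln(0.0292/0.0152)/(2πk) = 0.6529/(2π·0.0198) = 5.248 m·K/W
ΣR = 3.043×10^-4 + 5.248 = 5.248 m·K/W
Q' = ΔT/ΣR = (-162 °C − 19.9 °C)/5.248 = -34.7 W/m
(Negative Q' ⇒ heat flows inward; heat gain = 34.7 W/m.)

Q' = 34.7 W/m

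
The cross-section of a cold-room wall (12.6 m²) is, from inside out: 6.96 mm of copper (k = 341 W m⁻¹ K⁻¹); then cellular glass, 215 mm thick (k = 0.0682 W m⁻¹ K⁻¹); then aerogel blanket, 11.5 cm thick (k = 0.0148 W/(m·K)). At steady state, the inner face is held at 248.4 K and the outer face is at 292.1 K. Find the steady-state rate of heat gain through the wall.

Q = 50.4 W

Series thermal resistances, inner to outer:
  R_copper = L/(kA) = 0.00696/(341·12.6) = 1.620×10^-6 K/W
  R_cellular glass = L/(kA) = 0.215/(0.0682·12.6) = 0.2502 K/W
  R_aerogel blanket = L/(kA) = 0.115/(0.0148·12.6) = 0.6167 K/W
ΣR = 1.620×10^-6 + 0.2502 + 0.6167 = 0.8669 K/W
Q = ΔT/ΣR = (248.4 K − 292.1 K)/0.8669 = -50.4 W
(Negative Q ⇒ heat flows inward; heat gain = 50.4 W.)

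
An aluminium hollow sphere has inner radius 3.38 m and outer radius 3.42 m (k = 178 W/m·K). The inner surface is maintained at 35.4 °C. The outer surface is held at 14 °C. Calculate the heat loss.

Q = 4πk·ΔT/(1/r₁ − 1/r₂) = 4π × 178 × 21.4 / (1/3.38 − 1/3.42) = 1.38×10^7 W

Q = 13800 kW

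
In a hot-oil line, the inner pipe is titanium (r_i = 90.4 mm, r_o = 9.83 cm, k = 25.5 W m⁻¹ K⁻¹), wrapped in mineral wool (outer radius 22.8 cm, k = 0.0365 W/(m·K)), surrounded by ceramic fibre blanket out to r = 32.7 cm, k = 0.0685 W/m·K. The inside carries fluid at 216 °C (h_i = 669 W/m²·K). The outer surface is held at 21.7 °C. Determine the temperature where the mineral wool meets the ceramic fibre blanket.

T = 57.8 °C

Resistance network (inner→outer):
  R'_conv,in = 1/(2πr h) = 1/(2π·0.0904·669) = 0.002632 m·K/W
  R'_titanium = ln(0.0983/0.0904)/(2πk) = 0.08378/(2π·25.5) = 5.229×10^-4 m·K/W
  R'_mineral wool = ln(0.228/0.0983)/(2πk) = 0.8413/(2π·0.0365) = 3.669 m·K/W
  R'_ceramic fibre blanket = ln(0.327/0.228)/(2πk) = 0.3606/(2π·0.0685) = 0.8379 m·K/W
ΣR = 0.002632 + 5.229×10^-4 + 3.669 + 0.8379 = 4.510 m·K/W
Q' = ΔT/ΣR = (216 °C − 21.7 °C)/4.510 = 43.08 W/m
From the inner boundary to the mineral wool/ceramic fibre blanket interface, ΣR_partial = 3.672 m·K/W.
T_interface = T_in − Q'·ΣR_partial = 216 °C − (43.08)(3.672) = 57.8 °C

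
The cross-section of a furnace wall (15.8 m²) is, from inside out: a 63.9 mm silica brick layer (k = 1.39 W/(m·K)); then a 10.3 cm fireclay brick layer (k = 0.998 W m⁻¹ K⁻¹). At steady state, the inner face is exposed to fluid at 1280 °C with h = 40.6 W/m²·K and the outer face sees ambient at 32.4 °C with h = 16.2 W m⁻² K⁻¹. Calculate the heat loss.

Resistance network (inner→outer):
  R_conv,in = 1/(hA) = 1/(40.6·15.8) = 0.001559 K/W
  R_silica brick = L/(kA) = 0.0639/(1.39·15.8) = 0.002910 K/W
  R_fireclay brick = L/(kA) = 0.103/(0.998·15.8) = 0.006532 K/W
  R_conv,out = 1/(hA) = 1/(16.2·15.8) = 0.003907 K/W
ΣR = 0.001559 + 0.002910 + 0.006532 + 0.003907 = 0.01491 K/W
Q = ΔT/ΣR = (1280 °C − 32.4 °C)/0.01491 = 83700 W

Q = 83.7 kW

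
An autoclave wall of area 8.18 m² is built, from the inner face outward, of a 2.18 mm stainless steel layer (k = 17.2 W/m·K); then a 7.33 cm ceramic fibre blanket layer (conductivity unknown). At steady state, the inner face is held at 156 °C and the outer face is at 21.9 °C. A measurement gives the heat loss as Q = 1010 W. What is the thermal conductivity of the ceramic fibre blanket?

k = 0.0675 W/m·K

ΣR = ΔT/Q = |156 − 21.9|/1010 = 0.1328 K/W
Known resistances:
  R_stainless steel = L/(kA) = 0.00218/(17.2·8.18) = 1.549×10^-5 K/W
R_ceramic fibre blanket = ΣR − ΣR_known = 0.1328 − 1.549×10^-5 = 0.1328 K/W
L/(kA) = 0.1328 ⇒ k = 0.0733/(0.1328·8.18) = 0.0675 W/m·K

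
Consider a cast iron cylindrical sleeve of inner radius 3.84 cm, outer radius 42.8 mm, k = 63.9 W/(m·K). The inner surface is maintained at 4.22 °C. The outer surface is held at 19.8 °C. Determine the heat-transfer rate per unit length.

Q' = 57700 W/m

Q' = 2πk·ΔT/ln(r₂/r₁) = 2π × 63.9 × 15.58 / ln(0.0428/0.0384) = 57700 W/m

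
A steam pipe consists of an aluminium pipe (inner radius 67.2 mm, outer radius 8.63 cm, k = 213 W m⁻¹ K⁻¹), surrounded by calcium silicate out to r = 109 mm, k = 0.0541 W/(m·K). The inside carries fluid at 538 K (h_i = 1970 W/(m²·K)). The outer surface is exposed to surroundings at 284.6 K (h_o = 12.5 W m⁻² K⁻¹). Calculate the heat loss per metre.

Treat each layer as a resistance in series:
  R'_conv,in = 1/(2πr h) = 1/(2π·0.0672·1970) = 0.001202 m·K/W
  R'_aluminium = ln(0.0863/0.0672)/(2πk) = 0.2502/(2π·213) = 1.869×10^-4 m·K/W
  R'_calcium silicate = ln(0.109/0.0863)/(2πk) = 0.2335/(2π·0.0541) = 0.6870 m·K/W
  R'_conv,out = 1/(2πr h) = 1/(2π·0.109·12.5) = 0.1168 m·K/W
ΣR = 0.001202 + 1.869×10^-4 + 0.6870 + 0.1168 = 0.8052 m·K/W
Q' = ΔT/ΣR = (538 K − 284.6 K)/0.8052 = 315 W/m

Q' = 315 W/m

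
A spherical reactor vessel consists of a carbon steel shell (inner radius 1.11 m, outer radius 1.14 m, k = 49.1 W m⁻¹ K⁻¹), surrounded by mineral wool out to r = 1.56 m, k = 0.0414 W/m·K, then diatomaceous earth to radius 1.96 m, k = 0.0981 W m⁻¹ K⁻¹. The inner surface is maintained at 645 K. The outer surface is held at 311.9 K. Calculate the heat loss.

Q = 595 W

Treat each layer as a resistance in series:
  R_carbon steel = (1/1.11 − 1/1.14)/(4πk) = 0.02371/(4π·49.1) = 3.842×10^-5 K/W
  R_mineral wool = (1/1.14 − 1/1.56)/(4πk) = 0.2362/(4π·0.0414) = 0.4540 K/W
  R_diatomaceous earth = (1/1.56 − 1/1.96)/(4πk) = 0.1308/(4π·0.0981) = 0.1061 K/W
ΣR = 3.842×10^-5 + 0.4540 + 0.1061 = 0.5601 K/W
Q = ΔT/ΣR = (645 K − 311.9 K)/0.5601 = 595 W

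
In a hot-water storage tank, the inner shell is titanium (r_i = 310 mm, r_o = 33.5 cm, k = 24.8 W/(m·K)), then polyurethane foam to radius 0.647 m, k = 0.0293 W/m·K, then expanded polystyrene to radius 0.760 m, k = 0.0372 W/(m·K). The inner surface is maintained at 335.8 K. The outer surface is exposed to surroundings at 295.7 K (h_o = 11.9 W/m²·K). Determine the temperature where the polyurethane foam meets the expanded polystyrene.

Series thermal resistances, inner to outer:
  R_titanium = (1/0.310 − 1/0.335)/(4πk) = 0.2407/(4π·24.8) = 7.725×10^-4 K/W
  R_polyurethane foam = (1/0.335 − 1/0.647)/(4πk) = 1.439/(4π·0.0293) = 3.910 K/W
  R_expanded polystyrene = (1/0.647 − 1/0.760)/(4πk) = 0.2298/(4π·0.0372) = 0.4916 K/W
  R_conv,out = 1/(4πr²h) = 1/(4π·0.760²·11.9) = 0.01158 K/W
ΣR = 7.725×10^-4 + 3.910 + 0.4916 + 0.01158 = 4.414 K/W
Q = ΔT/ΣR = (335.8 K − 295.7 K)/4.414 = 9.085 W
From the inner boundary to the polyurethane foam/expanded polystyrene interface, ΣR_partial = 3.911 K/W.
T_interface = T_in − Q·ΣR_partial = 335.8 K − (9.085)(3.911) = 300.3 K

T = 300.3 K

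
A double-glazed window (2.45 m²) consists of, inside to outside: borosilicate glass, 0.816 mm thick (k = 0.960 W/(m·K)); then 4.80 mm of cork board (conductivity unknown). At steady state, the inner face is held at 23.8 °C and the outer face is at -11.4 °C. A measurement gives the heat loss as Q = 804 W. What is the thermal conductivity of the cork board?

ΣR = ΔT/Q = |23.8 − -11.4|/804 = 0.04378 K/W
Known resistances:
  R_borosilicate glass = L/(kA) = 8.16×10^-4/(0.960·2.45) = 3.469×10^-4 K/W
R_cork board = ΣR − ΣR_known = 0.04378 − 3.469×10^-4 = 0.04343 K/W
L/(kA) = 0.04343 ⇒ k = 0.00480/(0.04343·2.45) = 0.0451 W/m·K

k = 0.0451 W/m·K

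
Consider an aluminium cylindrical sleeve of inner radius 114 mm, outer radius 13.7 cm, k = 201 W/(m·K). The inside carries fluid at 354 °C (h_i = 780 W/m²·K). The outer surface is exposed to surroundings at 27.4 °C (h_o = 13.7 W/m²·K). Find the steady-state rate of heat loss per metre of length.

Resistance network (inner→outer):
  R'_conv,in = 1/(2πr h) = 1/(2π·0.114·780) = 0.001790 m·K/W
  R'_aluminium = ln(0.137/0.114)/(2πk) = 0.1838/(2π·201) = 1.455×10^-4 m·K/W
  R'_conv,out = 1/(2πr h) = 1/(2π·0.137·13.7) = 0.08480 m·K/W
ΣR = 0.001790 + 1.455×10^-4 + 0.08480 = 0.08674 m·K/W
Q' = ΔT/ΣR = (354 °C − 27.4 °C)/0.08674 = 3770 W/m

Q' = 3770 W/m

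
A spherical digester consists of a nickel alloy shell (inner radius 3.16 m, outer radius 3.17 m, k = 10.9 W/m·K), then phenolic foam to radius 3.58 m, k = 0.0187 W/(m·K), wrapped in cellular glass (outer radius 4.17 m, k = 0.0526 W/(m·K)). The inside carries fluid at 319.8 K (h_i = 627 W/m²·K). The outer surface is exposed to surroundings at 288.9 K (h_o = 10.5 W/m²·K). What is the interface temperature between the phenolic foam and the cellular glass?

T = 297.6 K

Resistance network (inner→outer):
  R_conv,in = 1/(4πr²h) = 1/(4π·3.16²·627) = 1.271×10^-5 K/W
  R_nickel alloy = (1/3.16 − 1/3.17)/(4πk) = 9.983×10^-4/(4π·10.9) = 7.288×10^-6 K/W
  R_phenolic foam = (1/3.17 − 1/3.58)/(4πk) = 0.03613/(4π·0.0187) = 0.1537 K/W
  R_cellular glass = (1/3.58 − 1/4.17)/(4πk) = 0.03952/(4π·0.0526) = 0.05979 K/W
  R_conv,out = 1/(4πr²h) = 1/(4π·4.17²·10.5) = 4.358×10^-4 K/W
ΣR = 1.271×10^-5 + 7.288×10^-6 + 0.1537 + 0.05979 + 4.358×10^-4 = 0.2139 K/W
Q = ΔT/ΣR = (319.8 K − 288.9 K)/0.2139 = 144.5 W
From the inner boundary to the phenolic foam/cellular glass interface, ΣR_partial = 0.1537 K/W.
T_interface = T_in − Q·ΣR_partial = 319.8 K − (144.5)(0.1537) = 297.6 K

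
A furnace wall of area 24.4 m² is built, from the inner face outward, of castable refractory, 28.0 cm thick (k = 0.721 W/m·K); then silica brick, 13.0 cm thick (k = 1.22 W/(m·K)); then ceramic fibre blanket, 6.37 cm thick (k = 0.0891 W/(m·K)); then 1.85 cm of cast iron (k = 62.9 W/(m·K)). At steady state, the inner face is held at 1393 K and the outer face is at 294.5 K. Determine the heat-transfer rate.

Q = 22.1 kW

Resistance network (inner→outer):
  R_castable refractory = L/(kA) = 0.280/(0.721·24.4) = 0.01592 K/W
  R_silica brick = L/(kA) = 0.130/(1.22·24.4) = 0.004367 K/W
  R_ceramic fibre blanket = L/(kA) = 0.0637/(0.0891·24.4) = 0.02930 K/W
  R_cast iron = L/(kA) = 0.0185/(62.9·24.4) = 1.205×10^-5 K/W
ΣR = 0.01592 + 0.004367 + 0.02930 + 1.205×10^-5 = 0.04960 K/W
Q = ΔT/ΣR = (1393 K − 294.5 K)/0.04960 = 22100 W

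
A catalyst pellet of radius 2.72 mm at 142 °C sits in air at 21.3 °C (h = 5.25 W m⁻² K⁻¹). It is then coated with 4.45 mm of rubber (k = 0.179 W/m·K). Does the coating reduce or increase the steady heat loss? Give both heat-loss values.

Critical radius for a sphere: r_cr = 2k/h = 0.0682 m = 6.82 cm.
Outer radius after coating: r₂ = 0.00272 + 0.00445 = 0.00717 m.
Since r₁ < r_cr and r₂ ≤ r_cr, the coating moves toward the maximum at r_cr — heat loss rises.
Bare: R = 1/(4πr₁²h) = 2049 K/W; Q = 120.7/2049 = 0.0589 W.
Coated: R = R_cond + R_conv = 396.3 K/W; Q = 120.7/396.3 = 0.305 W.

increases: 0.0589 → 0.305 W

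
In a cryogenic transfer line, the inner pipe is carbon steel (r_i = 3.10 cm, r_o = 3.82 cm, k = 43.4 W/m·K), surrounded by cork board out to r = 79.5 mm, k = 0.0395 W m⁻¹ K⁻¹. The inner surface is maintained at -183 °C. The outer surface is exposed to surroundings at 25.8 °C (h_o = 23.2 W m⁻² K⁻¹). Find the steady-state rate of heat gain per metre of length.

Resistance network (inner→outer):
  R'_carbon steel = ln(0.0382/0.0310)/(2πk) = 0.2088/(2π·43.4) = 7.659×10^-4 m·K/W
  R'_cork board = ln(0.0795/0.0382)/(2πk) = 0.7329/(2π·0.0395) = 2.953 m·K/W
  R'_conv,out = 1/(2πr h) = 1/(2π·0.0795·23.2) = 0.08629 m·K/W
ΣR = 7.659×10^-4 + 2.953 + 0.08629 = 3.040 m·K/W
Q' = ΔT/ΣR = (-183 °C − 25.8 °C)/3.040 = -68.7 W/m
(Negative Q' ⇒ heat flows inward; heat gain = 68.7 W/m.)

Q' = 68.7 W/m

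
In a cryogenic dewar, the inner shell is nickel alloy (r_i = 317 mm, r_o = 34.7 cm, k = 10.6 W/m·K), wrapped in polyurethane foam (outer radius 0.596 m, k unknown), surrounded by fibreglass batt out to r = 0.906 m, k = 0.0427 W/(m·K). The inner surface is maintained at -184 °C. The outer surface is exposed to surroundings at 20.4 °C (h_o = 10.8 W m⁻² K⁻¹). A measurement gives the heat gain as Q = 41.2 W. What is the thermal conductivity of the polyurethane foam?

ΣR = ΔT/Q = |-184 − 20.4|/41.2 = 4.961 K/W
Known resistances:
  R_nickel alloy = (1/0.317 − 1/0.347)/(4πk) = 0.2727/(4π·10.6) = 0.002047 K/W
  R_fibreglass batt = (1/0.596 − 1/0.906)/(4πk) = 0.5741/(4π·0.0427) = 1.070 K/W
  R_conv,out = 1/(4πr²h) = 1/(4π·0.906²·10.8) = 0.008977 K/W
R_polyurethane foam = ΣR − ΣR_known = 4.961 − 1.081 = 3.880 K/W
(1/r₁−1/r₂)/(4πk) = 3.880 ⇒ k = 1.204/(4π·3.880) = 0.0247 W/m·K

k = 0.0247 W/m·K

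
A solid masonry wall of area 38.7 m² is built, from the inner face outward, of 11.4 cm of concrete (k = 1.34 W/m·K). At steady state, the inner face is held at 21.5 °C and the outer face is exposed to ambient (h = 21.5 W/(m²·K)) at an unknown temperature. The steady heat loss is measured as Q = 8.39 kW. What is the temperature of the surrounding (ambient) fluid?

Sum the resistances:
  R_concrete = L/(kA) = 0.114/(1.34·38.7) = 0.002198 K/W
  R_conv,out = 1/(hA) = 1/(21.5·38.7) = 0.001202 K/W
ΣR = 0.003400 K/W
ΔT = Q·ΣR = 8390 × 0.003400 = 28.53 K
Heat flows outward, so T_out = T_in − ΔT = 21.5 − 28.53 = -7.03 °C

T_out = -7.03 °C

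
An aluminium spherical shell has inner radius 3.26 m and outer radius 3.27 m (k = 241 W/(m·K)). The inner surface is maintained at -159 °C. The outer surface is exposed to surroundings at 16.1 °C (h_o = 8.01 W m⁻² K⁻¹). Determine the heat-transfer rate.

Resistance network (inner→outer):
  R_aluminium = (1/3.26 − 1/3.27)/(4πk) = 9.381×10^-4/(4π·241) = 3.097×10^-7 K/W
  R_conv,out = 1/(4πr²h) = 1/(4π·3.27²·8.01) = 9.291×10^-4 K/W
ΣR = 3.097×10^-7 + 9.291×10^-4 = 9.294×10^-4 K/W
Q = ΔT/ΣR = (-159 °C − 16.1 °C)/9.294×10^-4 = -1.88×10^5 W
(Negative Q ⇒ heat flows inward; heat gain = 1.88×10^5 W.)

Q = 188 kW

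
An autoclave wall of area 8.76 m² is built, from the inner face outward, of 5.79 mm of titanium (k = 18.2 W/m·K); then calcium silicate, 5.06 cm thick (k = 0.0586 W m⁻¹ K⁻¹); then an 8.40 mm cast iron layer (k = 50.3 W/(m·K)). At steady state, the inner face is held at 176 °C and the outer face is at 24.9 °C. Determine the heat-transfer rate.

Treat each layer as a resistance in series:
  R_titanium = L/(kA) = 0.00579/(18.2·8.76) = 3.632×10^-5 K/W
  R_calcium silicate = L/(kA) = 0.0506/(0.0586·8.76) = 0.09857 K/W
  R_cast iron = L/(kA) = 0.00840/(50.3·8.76) = 1.906×10^-5 K/W
ΣR = 3.632×10^-5 + 0.09857 + 1.906×10^-5 = 0.09863 K/W
Q = ΔT/ΣR = (176 °C − 24.9 °C)/0.09863 = 1530 W

Q = 1530 W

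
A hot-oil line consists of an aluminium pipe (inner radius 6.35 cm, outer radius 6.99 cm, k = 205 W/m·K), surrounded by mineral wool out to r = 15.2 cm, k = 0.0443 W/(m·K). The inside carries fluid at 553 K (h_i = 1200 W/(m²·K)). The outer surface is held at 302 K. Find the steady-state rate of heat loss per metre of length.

Treat each layer as a resistance in series:
  R'_conv,in = 1/(2πr h) = 1/(2π·0.0635·1200) = 0.002089 m·K/W
  R'_aluminium = ln(0.0699/0.0635)/(2πk) = 0.09603/(2π·205) = 7.455×10^-5 m·K/W
  R'_mineral wool = ln(0.152/0.0699)/(2πk) = 0.7768/(2π·0.0443) = 2.791 m·K/W
ΣR = 0.002089 + 7.455×10^-5 + 2.791 = 2.793 m·K/W
Q' = ΔT/ΣR = (553 K − 302 K)/2.793 = 89.9 W/m

Q' = 89.9 W/m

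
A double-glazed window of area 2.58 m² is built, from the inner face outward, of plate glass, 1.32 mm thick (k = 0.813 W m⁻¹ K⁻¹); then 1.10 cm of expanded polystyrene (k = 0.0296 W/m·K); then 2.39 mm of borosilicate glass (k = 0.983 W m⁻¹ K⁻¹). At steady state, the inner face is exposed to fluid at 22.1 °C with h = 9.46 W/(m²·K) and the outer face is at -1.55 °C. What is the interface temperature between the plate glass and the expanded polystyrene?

T = 16.8 °C

Treat each layer as a resistance in series:
  R_conv,in = 1/(hA) = 1/(9.46·2.58) = 0.04097 K/W
  R_plate glass = L/(kA) = 0.00132/(0.813·2.58) = 6.293×10^-4 K/W
  R_expanded polystyrene = L/(kA) = 0.0110/(0.0296·2.58) = 0.1440 K/W
  R_borosilicate glass = L/(kA) = 0.00239/(0.983·2.58) = 9.424×10^-4 K/W
ΣR = 0.04097 + 6.293×10^-4 + 0.1440 + 9.424×10^-4 = 0.1865 K/W
Q = ΔT/ΣR = (22.1 °C − -1.55 °C)/0.1865 = 126.8 W
From the inner boundary to the plate glass/expanded polystyrene interface, ΣR_partial = 0.04160 K/W.
T_interface = T_in − Q·ΣR_partial = 22.1 °C − (126.8)(0.04160) = 16.8 °C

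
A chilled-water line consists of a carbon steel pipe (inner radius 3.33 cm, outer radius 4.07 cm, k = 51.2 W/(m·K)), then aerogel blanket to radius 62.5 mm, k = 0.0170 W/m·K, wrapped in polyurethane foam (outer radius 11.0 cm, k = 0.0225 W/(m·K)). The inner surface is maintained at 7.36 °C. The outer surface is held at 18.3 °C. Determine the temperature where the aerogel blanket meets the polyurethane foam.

T = 12.8 °C

Treat each layer as a resistance in series:
  R'_carbon steel = ln(0.0407/0.0333)/(2πk) = 0.2007/(2π·51.2) = 6.238×10^-4 m·K/W
  R'_aerogel blanket = ln(0.0625/0.0407)/(2πk) = 0.4289/(2π·0.0170) = 4.016 m·K/W
  R'_polyurethane foam = ln(0.110/0.0625)/(2πk) = 0.5653/(2π·0.0225) = 3.999 m·K/W
ΣR = 6.238×10^-4 + 4.016 + 3.999 = 8.016 m·K/W
Q' = ΔT/ΣR = (7.36 °C − 18.3 °C)/8.016 = -1.365 W/m
From the inner boundary to the aerogel blanket/polyurethane foam interface, ΣR_partial = 4.017 m·K/W.
T_interface = T_in − Q'·ΣR_partial = 7.36 °C − (-1.365)(4.017) = 12.8 °C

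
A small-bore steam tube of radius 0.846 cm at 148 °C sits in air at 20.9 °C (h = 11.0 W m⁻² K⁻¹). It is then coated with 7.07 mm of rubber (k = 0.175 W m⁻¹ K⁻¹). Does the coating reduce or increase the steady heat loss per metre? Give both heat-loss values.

Critical radius for a cylinder: r_cr = k/h = 0.0159 m = 1.59 cm.
Outer radius after coating: r₂ = 0.00846 + 0.00707 = 0.01553 m.
Since r₁ < r_cr and r₂ ≤ r_cr, the coating moves toward the maximum at r_cr — heat loss rises.
Bare: R = 1/(2πr₁h) = 1.710 m·K/W; Q = 127.1/1.710 = 74.3 W/m.
Coated: R = R_cond + R_conv = 1.484 m·K/W; Q = 127.1/1.484 = 85.6 W/m.

increases: 74.3 → 85.6 W/m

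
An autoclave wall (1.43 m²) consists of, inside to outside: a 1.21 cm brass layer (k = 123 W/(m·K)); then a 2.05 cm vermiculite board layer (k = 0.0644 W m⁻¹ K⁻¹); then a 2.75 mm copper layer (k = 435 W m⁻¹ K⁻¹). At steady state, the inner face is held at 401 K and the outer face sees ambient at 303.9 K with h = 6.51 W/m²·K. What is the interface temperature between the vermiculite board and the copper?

T = 335.5 K

Treat each layer as a resistance in series:
  R_brass = L/(kA) = 0.0121/(123·1.43) = 6.879×10^-5 K/W
  R_vermiculite board = L/(kA) = 0.0205/(0.0644·1.43) = 0.2226 K/W
  R_copper = L/(kA) = 0.00275/(435·1.43) = 4.421×10^-6 K/W
  R_conv,out = 1/(hA) = 1/(6.51·1.43) = 0.1074 K/W
ΣR = 6.879×10^-5 + 0.2226 + 4.421×10^-6 + 0.1074 = 0.3301 K/W
Q = ΔT/ΣR = (401 K − 303.9 K)/0.3301 = 294.2 W
From the inner boundary to the vermiculite board/copper interface, ΣR_partial = 0.2227 K/W.
T_interface = T_in − Q·ΣR_partial = 401 K − (294.2)(0.2227) = 335.5 K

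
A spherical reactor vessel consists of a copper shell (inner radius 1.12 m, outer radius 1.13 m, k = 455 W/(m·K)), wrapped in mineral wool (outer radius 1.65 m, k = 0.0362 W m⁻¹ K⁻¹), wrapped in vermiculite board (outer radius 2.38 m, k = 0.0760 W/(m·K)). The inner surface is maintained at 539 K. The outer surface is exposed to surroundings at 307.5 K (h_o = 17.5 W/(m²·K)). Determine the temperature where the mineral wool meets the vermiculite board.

Resistance network (inner→outer):
  R_copper = (1/1.12 − 1/1.13)/(4πk) = 0.007901/(4π·455) = 1.382×10^-6 K/W
  R_mineral wool = (1/1.13 − 1/1.65)/(4πk) = 0.2789/(4π·0.0362) = 0.6131 K/W
  R_vermiculite board = (1/1.65 − 1/2.38)/(4πk) = 0.1859/(4π·0.0760) = 0.1946 K/W
  R_conv,out = 1/(4πr²h) = 1/(4π·2.38²·17.5) = 8.028×10^-4 K/W
ΣR = 1.382×10^-6 + 0.6131 + 0.1946 + 8.028×10^-4 = 0.8085 K/W
Q = ΔT/ΣR = (539 K − 307.5 K)/0.8085 = 286.3 W
From the inner boundary to the mineral wool/vermiculite board interface, ΣR_partial = 0.6131 K/W.
T_interface = T_in − Q·ΣR_partial = 539 K − (286.3)(0.6131) = 363.5 K

T = 363.5 K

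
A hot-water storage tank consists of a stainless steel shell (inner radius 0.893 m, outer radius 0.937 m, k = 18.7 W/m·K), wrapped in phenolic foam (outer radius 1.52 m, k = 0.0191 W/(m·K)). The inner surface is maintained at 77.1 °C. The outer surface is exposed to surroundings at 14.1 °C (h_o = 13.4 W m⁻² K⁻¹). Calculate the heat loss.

Series thermal resistances, inner to outer:
  R_stainless steel = (1/0.893 − 1/0.937)/(4πk) = 0.05258/(4π·18.7) = 2.238×10^-4 K/W
  R_phenolic foam = (1/0.937 − 1/1.52)/(4πk) = 0.4093/(4π·0.0191) = 1.705 K/W
  R_conv,out = 1/(4πr²h) = 1/(4π·1.52²·13.4) = 0.002570 K/W
ΣR = 2.238×10^-4 + 1.705 + 0.002570 = 1.708 K/W
Q = ΔT/ΣR = (77.1 °C − 14.1 °C)/1.708 = 36.9 W

Q = 36.9 W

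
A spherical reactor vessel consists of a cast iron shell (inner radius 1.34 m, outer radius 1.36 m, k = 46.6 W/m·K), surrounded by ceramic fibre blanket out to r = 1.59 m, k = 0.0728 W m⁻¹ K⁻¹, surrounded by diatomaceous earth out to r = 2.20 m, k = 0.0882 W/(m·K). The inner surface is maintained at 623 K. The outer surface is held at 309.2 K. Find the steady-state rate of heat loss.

Q = 1150 W

Resistance network (inner→outer):
  R_cast iron = (1/1.34 − 1/1.36)/(4πk) = 0.01097/(4π·46.6) = 1.874×10^-5 K/W
  R_ceramic fibre blanket = (1/1.36 − 1/1.59)/(4πk) = 0.1064/(4π·0.0728) = 0.1163 K/W
  R_diatomaceous earth = (1/1.59 − 1/2.20)/(4πk) = 0.1744/(4π·0.0882) = 0.1573 K/W
ΣR = 1.874×10^-5 + 0.1163 + 0.1573 = 0.2736 K/W
Q = ΔT/ΣR = (623 K − 309.2 K)/0.2736 = 1150 W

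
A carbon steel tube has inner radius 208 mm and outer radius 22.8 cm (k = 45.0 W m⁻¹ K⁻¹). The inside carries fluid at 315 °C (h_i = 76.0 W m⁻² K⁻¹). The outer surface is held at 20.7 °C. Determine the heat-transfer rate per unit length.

Treat each layer as a resistance in series:
  R'_conv,in = 1/(2πr h) = 1/(2π·0.208·76.0) = 0.01007 m·K/W
  R'_carbon steel = ln(0.228/0.208)/(2πk) = 0.09181/(2π·45.0) = 3.247×10^-4 m·K/W
ΣR = 0.01007 + 3.247×10^-4 = 0.01039 m·K/W
Q' = ΔT/ΣR = (315 °C − 20.7 °C)/0.01039 = 28300 W/m

Q' = 28300 W/m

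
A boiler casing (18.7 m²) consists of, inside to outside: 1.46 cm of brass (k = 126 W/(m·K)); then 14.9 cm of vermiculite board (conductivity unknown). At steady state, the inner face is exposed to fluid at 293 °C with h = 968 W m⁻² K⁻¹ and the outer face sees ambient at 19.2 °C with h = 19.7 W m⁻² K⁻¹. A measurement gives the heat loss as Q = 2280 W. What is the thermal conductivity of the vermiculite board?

ΣR = ΔT/Q = |293 − 19.2|/2280 = 0.1201 K/W
Known resistances:
  R_conv,in = 1/(hA) = 1/(968·18.7) = 5.524×10^-5 K/W
  R_brass = L/(kA) = 0.0146/(126·18.7) = 6.196×10^-6 K/W
  R_conv,out = 1/(hA) = 1/(19.7·18.7) = 0.002715 K/W
R_vermiculite board = ΣR − ΣR_known = 0.1201 − 0.002776 = 0.1173 K/W
L/(kA) = 0.1173 ⇒ k = 0.149/(0.1173·18.7) = 0.0679 W/m·K

k = 0.0679 W/m·K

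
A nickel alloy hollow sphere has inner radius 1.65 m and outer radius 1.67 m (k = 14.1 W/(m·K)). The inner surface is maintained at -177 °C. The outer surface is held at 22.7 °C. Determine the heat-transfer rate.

Q = 4880 kW

Q = 4πk·ΔT/(1/r₁ − 1/r₂) = 4π × 14.1 × 199.7 / (1/1.65 − 1/1.67) = 4.88×10^6 W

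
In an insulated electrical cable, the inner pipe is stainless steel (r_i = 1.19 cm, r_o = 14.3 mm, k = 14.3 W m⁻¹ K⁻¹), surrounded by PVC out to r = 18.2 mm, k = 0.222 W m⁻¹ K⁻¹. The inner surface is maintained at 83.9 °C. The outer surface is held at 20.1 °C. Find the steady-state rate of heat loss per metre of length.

Q' = 365 W/m

Series thermal resistances, inner to outer:
  R'_stainless steel = ln(0.0143/0.0119)/(2πk) = 0.1837/(2π·14.3) = 0.002045 m·K/W
  R'_PVC = ln(0.0182/0.0143)/(2πk) = 0.2412/(2π·0.222) = 0.1729 m·K/W
ΣR = 0.002045 + 0.1729 = 0.1749 m·K/W
Q' = ΔT/ΣR = (83.9 °C − 20.1 °C)/0.1749 = 365 W/m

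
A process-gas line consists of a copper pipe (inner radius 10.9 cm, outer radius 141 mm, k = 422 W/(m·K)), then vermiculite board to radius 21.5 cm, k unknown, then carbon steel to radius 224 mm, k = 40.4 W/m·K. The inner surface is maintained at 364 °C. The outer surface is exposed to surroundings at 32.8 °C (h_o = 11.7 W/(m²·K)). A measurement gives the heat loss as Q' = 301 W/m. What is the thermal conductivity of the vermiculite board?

ΣR = ΔT/Q' = |364 − 32.8|/301 = 1.100 m·K/W
Known resistances:
  R'_copper = ln(0.141/0.109)/(2πk) = 0.2574/(2π·422) = 9.708×10^-5 m·K/W
  R'_carbon steel = ln(0.224/0.215)/(2πk) = 0.04101/(2π·40.4) = 1.616×10^-4 m·K/W
  R'_conv,out = 1/(2πr h) = 1/(2π·0.224·11.7) = 0.06073 m·K/W
R_vermiculite board = ΣR − ΣR_known = 1.100 − 0.06099 = 1.039 m·K/W
ln(r₂/r₁)/(2πk) = 1.039 ⇒ k = 0.4219/(2π·1.039) = 0.0646 W/m·K

k = 0.0646 W/m·K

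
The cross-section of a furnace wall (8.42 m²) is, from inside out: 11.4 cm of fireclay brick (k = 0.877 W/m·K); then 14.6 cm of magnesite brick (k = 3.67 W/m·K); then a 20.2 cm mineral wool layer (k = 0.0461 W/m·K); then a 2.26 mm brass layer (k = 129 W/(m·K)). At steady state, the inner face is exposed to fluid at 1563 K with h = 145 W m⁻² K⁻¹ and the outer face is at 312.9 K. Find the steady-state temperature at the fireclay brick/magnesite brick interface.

Series thermal resistances, inner to outer:
  R_conv,in = 1/(hA) = 1/(145·8.42) = 8.191×10^-4 K/W
  R_fireclay brick = L/(kA) = 0.114/(0.877·8.42) = 0.01544 K/W
  R_magnesite brick = L/(kA) = 0.146/(3.67·8.42) = 0.004725 K/W
  R_mineral wool = L/(kA) = 0.202/(0.0461·8.42) = 0.5204 K/W
  R_brass = L/(kA) = 0.00226/(129·8.42) = 2.081×10^-6 K/W
ΣR = 8.191×10^-4 + 0.01544 + 0.004725 + 0.5204 + 2.081×10^-6 = 0.5414 K/W
Q = ΔT/ΣR = (1563 K − 312.9 K)/0.5414 = 2309 W
From the inner boundary to the fireclay brick/magnesite brick interface, ΣR_partial = 0.01626 K/W.
T_interface = T_in − Q·ΣR_partial = 1563 K − (2309)(0.01626) = 1525 K

T = 1525 K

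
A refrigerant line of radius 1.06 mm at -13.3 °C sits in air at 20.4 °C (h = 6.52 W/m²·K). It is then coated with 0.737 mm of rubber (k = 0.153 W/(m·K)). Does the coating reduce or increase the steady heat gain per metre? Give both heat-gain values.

Critical radius for a cylinder: r_cr = k/h = 0.0235 m = 2.35 cm.
Outer radius after coating: r₂ = 0.00106 + 7.37×10^-4 = 0.001797 m.
Since r₁ < r_cr and r₂ ≤ r_cr, the coating moves toward the maximum at r_cr — heat gain rises.
Bare: R = 1/(2πr₁h) = 23.03 m·K/W; Q = 33.7/23.03 = 1.46 W/m.
Coated: R = R_cond + R_conv = 14.13 m·K/W; Q = 33.7/14.13 = 2.38 W/m.

increases: 1.46 → 2.38 W/m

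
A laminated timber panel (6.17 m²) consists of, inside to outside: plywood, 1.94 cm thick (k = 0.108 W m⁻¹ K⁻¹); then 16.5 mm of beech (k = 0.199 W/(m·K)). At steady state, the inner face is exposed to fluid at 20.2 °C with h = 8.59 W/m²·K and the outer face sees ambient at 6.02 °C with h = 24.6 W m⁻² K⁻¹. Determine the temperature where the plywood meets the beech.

T = 10.2 °C

Treat each layer as a resistance in series:
  R_conv,in = 1/(hA) = 1/(8.59·6.17) = 0.01887 K/W
  R_plywood = L/(kA) = 0.0194/(0.108·6.17) = 0.02911 K/W
  R_beech = L/(kA) = 0.0165/(0.199·6.17) = 0.01344 K/W
  R_conv,out = 1/(hA) = 1/(24.6·6.17) = 0.006588 K/W
ΣR = 0.01887 + 0.02911 + 0.01344 + 0.006588 = 0.06801 K/W
Q = ΔT/ΣR = (20.2 °C − 6.02 °C)/0.06801 = 208.5 W
From the inner boundary to the plywood/beech interface, ΣR_partial = 0.04798 K/W.
T_interface = T_in − Q·ΣR_partial = 20.2 °C − (208.5)(0.04798) = 10.2 °C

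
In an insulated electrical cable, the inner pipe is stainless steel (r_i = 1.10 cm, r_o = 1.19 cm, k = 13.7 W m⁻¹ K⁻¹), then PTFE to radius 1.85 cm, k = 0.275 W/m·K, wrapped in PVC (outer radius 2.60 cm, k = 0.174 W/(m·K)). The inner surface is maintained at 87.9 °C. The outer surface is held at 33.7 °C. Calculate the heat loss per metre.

Series thermal resistances, inner to outer:
  R'_stainless steel = ln(0.0119/0.0110)/(2πk) = 0.07864/(2π·13.7) = 9.136×10^-4 m·K/W
  R'_PTFE = ln(0.0185/0.0119)/(2πk) = 0.4412/(2π·0.275) = 0.2554 m·K/W
  R'_PVC = ln(0.0260/0.0185)/(2πk) = 0.3403/(2π·0.174) = 0.3113 m·K/W
ΣR = 9.136×10^-4 + 0.2554 + 0.3113 = 0.5676 m·K/W
Q' = ΔT/ΣR = (87.9 °C − 33.7 °C)/0.5676 = 95.5 W/m

Q' = 95.5 W/m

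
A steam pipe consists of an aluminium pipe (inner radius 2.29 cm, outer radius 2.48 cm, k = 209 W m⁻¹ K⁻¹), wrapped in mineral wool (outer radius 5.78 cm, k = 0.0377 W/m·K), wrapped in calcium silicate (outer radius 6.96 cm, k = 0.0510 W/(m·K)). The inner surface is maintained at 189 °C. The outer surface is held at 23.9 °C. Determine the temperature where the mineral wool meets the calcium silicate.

T = 47.0 °C

Treat each layer as a resistance in series:
  R'_aluminium = ln(0.0248/0.0229)/(2πk) = 0.07971/(2π·209) = 6.070×10^-5 m·K/W
  R'_mineral wool = ln(0.0578/0.0248)/(2πk) = 0.8461/(2π·0.0377) = 3.572 m·K/W
  R'_calcium silicate = ln(0.0696/0.0578)/(2πk) = 0.1858/(2π·0.0510) = 0.5797 m·K/W
ΣR = 6.070×10^-5 + 3.572 + 0.5797 = 4.152 m·K/W
Q' = ΔT/ΣR = (189 °C − 23.9 °C)/4.152 = 39.76 W/m
From the inner boundary to the mineral wool/calcium silicate interface, ΣR_partial = 3.572 m·K/W.
T_interface = T_in − Q'·ΣR_partial = 189 °C − (39.76)(3.572) = 47.0 °C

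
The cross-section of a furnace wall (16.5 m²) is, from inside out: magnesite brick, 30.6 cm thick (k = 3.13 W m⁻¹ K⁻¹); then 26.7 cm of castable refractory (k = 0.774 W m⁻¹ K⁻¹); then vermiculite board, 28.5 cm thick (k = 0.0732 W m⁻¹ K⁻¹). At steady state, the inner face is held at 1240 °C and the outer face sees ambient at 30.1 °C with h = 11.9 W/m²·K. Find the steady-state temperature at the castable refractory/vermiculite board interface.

Treat each layer as a resistance in series:
  R_magnesite brick = L/(kA) = 0.306/(3.13·16.5) = 0.005925 K/W
  R_castable refractory = L/(kA) = 0.267/(0.774·16.5) = 0.02091 K/W
  R_vermiculite board = L/(kA) = 0.285/(0.0732·16.5) = 0.2360 K/W
  R_conv,out = 1/(hA) = 1/(11.9·16.5) = 0.005093 K/W
ΣR = 0.005925 + 0.02091 + 0.2360 + 0.005093 = 0.2679 K/W
Q = ΔT/ΣR = (1240 °C − 30.1 °C)/0.2679 = 4516 W
From the inner boundary to the castable refractory/vermiculite board interface, ΣR_partial = 0.02684 K/W.
T_interface = T_in − Q·ΣR_partial = 1240 °C − (4516)(0.02684) = 1119 °C

T = 1119 °C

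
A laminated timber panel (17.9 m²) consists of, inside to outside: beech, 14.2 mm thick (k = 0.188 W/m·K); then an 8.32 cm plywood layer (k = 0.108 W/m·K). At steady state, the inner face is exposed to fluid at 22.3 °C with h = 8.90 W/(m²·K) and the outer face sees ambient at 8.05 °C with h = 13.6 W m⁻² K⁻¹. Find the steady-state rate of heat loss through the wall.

Treat each layer as a resistance in series:
  R_conv,in = 1/(hA) = 1/(8.90·17.9) = 0.006277 K/W
  R_beech = L/(kA) = 0.0142/(0.188·17.9) = 0.004220 K/W
  R_plywood = L/(kA) = 0.0832/(0.108·17.9) = 0.04304 K/W
  R_conv,out = 1/(hA) = 1/(13.6·17.9) = 0.004108 K/W
ΣR = 0.006277 + 0.004220 + 0.04304 + 0.004108 = 0.05765 K/W
Q = ΔT/ΣR = (22.3 °C − 8.05 °C)/0.05765 = 247 W

Q = 247 W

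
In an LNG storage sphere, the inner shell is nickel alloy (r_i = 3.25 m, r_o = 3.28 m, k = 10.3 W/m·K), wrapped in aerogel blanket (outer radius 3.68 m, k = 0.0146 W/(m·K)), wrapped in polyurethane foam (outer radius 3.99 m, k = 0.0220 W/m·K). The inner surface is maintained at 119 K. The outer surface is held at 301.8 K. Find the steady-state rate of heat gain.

Treat each layer as a resistance in series:
  R_nickel alloy = (1/3.25 − 1/3.28)/(4πk) = 0.002814/(4π·10.3) = 2.174×10^-5 K/W
  R_aerogel blanket = (1/3.28 − 1/3.68)/(4πk) = 0.03314/(4π·0.0146) = 0.1806 K/W
  R_polyurethane foam = (1/3.68 − 1/3.99)/(4πk) = 0.02111/(4π·0.0220) = 0.07637 K/W
ΣR = 2.174×10^-5 + 0.1806 + 0.07637 = 0.2570 K/W
Q = ΔT/ΣR = (119 K − 301.8 K)/0.2570 = -711 W
(Negative Q ⇒ heat flows inward; heat gain = 711 W.)

Q = 711 W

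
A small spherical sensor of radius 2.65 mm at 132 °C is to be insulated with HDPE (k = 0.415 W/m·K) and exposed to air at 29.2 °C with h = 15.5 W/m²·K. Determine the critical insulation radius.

For a sphere, r_cr = 2k_ins/h = 2·0.415/15.5 = 0.0535 m = 5.35 cm

r_cr = 5.35 cm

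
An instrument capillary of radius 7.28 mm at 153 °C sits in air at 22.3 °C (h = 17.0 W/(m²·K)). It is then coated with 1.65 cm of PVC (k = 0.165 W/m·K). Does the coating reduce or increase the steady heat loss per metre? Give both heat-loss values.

Critical radius for a cylinder: r_cr = k/h = 0.00971 m = 0.971 cm.
Outer radius after coating: r₂ = 0.00728 + 0.0165 = 0.02378 m.
r₁ < r_cr < r₂: heat loss rises to a maximum at r_cr then falls. Whether the coating helps depends on whether Q(r₂) has dropped back below Q(r₁).
Bare: R = 1/(2πr₁h) = 1.286 m·K/W; Q = 130.7/1.286 = 102 W/m.
Coated: R = R_cond + R_conv = 1.535 m·K/W; Q = 130.7/1.535 = 85.1 W/m.

reduces: 102 → 85.1 W/m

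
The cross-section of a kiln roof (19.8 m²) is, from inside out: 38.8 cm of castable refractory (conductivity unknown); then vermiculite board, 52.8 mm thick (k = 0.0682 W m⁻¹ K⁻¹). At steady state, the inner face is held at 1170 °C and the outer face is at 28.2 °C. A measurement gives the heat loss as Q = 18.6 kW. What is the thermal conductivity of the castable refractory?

ΣR = ΔT/Q = |1170 − 28.2|/18600 = 0.06139 K/W
Known resistances:
  R_vermiculite board = L/(kA) = 0.0528/(0.0682·19.8) = 0.03910 K/W
R_castable refractory = ΣR − ΣR_known = 0.06139 − 0.03910 = 0.02229 K/W
L/(kA) = 0.02229 ⇒ k = 0.388/(0.02229·19.8) = 0.879 W/m·K

k = 0.879 W/m·K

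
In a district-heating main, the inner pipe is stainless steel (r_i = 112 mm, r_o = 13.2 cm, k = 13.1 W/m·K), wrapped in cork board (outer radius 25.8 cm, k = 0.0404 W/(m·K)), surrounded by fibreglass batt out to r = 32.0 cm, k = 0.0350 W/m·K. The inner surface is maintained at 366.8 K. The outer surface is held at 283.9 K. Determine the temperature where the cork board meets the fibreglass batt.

Series thermal resistances, inner to outer:
  R'_stainless steel = ln(0.132/0.112)/(2πk) = 0.1643/(2π·13.1) = 0.001996 m·K/W
  R'_cork board = ln(0.258/0.132)/(2πk) = 0.6702/(2π·0.0404) = 2.640 m·K/W
  R'_fibreglass batt = ln(0.320/0.258)/(2πk) = 0.2154/(2π·0.0350) = 0.9793 m·K/W
ΣR = 0.001996 + 2.640 + 0.9793 = 3.621 m·K/W
Q' = ΔT/ΣR = (366.8 K − 283.9 K)/3.621 = 22.89 W/m
From the inner boundary to the cork board/fibreglass batt interface, ΣR_partial = 2.642 m·K/W.
T_interface = T_in − Q'·ΣR_partial = 366.8 K − (22.89)(2.642) = 306.3 K

T = 306.3 K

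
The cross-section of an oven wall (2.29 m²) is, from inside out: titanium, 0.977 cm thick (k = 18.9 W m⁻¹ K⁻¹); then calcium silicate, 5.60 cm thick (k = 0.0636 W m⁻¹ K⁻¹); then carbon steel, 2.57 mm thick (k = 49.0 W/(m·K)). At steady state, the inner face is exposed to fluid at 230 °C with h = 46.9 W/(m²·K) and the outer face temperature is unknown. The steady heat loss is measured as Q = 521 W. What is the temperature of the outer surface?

T_out = 24.7 °C

Series resistances:
  R_conv,in = 1/(hA) = 1/(46.9·2.29) = 0.009311 K/W
  R_titanium = L/(kA) = 0.00977/(18.9·2.29) = 2.257×10^-4 K/W
  R_calcium silicate = L/(kA) = 0.0560/(0.0636·2.29) = 0.3845 K/W
  R_carbon steel = L/(kA) = 0.00257/(49.0·2.29) = 2.290×10^-5 K/W
ΣR = 0.3941 K/W
ΔT = Q·ΣR = 521 × 0.3941 = 205.3 K
Heat flows outward, so T_out = T_in − ΔT = 230 − 205.3 = 24.7 °C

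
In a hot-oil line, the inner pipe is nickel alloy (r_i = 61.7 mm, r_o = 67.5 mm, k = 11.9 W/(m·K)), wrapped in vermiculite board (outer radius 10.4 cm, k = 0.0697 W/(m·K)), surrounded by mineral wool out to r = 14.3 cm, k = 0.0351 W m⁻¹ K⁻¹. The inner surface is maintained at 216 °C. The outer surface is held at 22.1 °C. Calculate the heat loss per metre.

Q' = 79.7 W/m

Resistance network (inner→outer):
  R'_nickel alloy = ln(0.0675/0.0617)/(2πk) = 0.08984/(2π·11.9) = 0.001202 m·K/W
  R'_vermiculite board = ln(0.104/0.0675)/(2πk) = 0.4323/(2π·0.0697) = 0.9870 m·K/W
  R'_mineral wool = ln(0.143/0.104)/(2πk) = 0.3185/(2π·0.0351) = 1.444 m·K/W
ΣR = 0.001202 + 0.9870 + 1.444 = 2.432 m·K/W
Q' = ΔT/ΣR = (216 °C − 22.1 °C)/2.432 = 79.7 W/m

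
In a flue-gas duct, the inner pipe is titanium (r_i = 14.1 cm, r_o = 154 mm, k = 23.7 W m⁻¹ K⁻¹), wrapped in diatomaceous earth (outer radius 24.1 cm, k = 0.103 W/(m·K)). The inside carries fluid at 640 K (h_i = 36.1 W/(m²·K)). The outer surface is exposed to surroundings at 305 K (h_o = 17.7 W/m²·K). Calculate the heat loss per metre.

Series thermal resistances, inner to outer:
  R'_conv,in = 1/(2πr h) = 1/(2π·0.141·36.1) = 0.03127 m·K/W
  R'_titanium = ln(0.154/0.141)/(2πk) = 0.08819/(2π·23.7) = 5.922×10^-4 m·K/W
  R'_diatomaceous earth = ln(0.241/0.154)/(2πk) = 0.4478/(2π·0.103) = 0.6920 m·K/W
  R'_conv,out = 1/(2πr h) = 1/(2π·0.241·17.7) = 0.03731 m·K/W
ΣR = 0.03127 + 5.922×10^-4 + 0.6920 + 0.03731 = 0.7612 m·K/W
Q' = ΔT/ΣR = (640 K − 305 K)/0.7612 = 440 W/m

Q' = 440 W/m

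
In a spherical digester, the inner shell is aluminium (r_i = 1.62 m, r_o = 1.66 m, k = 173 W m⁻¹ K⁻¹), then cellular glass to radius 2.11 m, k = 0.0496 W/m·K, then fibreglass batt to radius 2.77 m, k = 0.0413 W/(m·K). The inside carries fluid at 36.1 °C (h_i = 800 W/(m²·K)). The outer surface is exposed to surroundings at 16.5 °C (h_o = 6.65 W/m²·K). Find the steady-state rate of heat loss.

Series thermal resistances, inner to outer:
  R_conv,in = 1/(4πr²h) = 1/(4π·1.62²·800) = 3.790×10^-5 K/W
  R_aluminium = (1/1.62 − 1/1.66)/(4πk) = 0.01487/(4π·173) = 6.842×10^-6 K/W
  R_cellular glass = (1/1.66 − 1/2.11)/(4πk) = 0.1285/(4π·0.0496) = 0.2061 K/W
  R_fibreglass batt = (1/2.11 − 1/2.77)/(4πk) = 0.1129/(4π·0.0413) = 0.2176 K/W
  R_conv,out = 1/(4πr²h) = 1/(4π·2.77²·6.65) = 0.001560 K/W
ΣR = 3.790×10^-5 + 6.842×10^-6 + 0.2061 + 0.2176 + 0.001560 = 0.4253 K/W
Q = ΔT/ΣR = (36.1 °C − 16.5 °C)/0.4253 = 46.1 W

Q = 46.1 W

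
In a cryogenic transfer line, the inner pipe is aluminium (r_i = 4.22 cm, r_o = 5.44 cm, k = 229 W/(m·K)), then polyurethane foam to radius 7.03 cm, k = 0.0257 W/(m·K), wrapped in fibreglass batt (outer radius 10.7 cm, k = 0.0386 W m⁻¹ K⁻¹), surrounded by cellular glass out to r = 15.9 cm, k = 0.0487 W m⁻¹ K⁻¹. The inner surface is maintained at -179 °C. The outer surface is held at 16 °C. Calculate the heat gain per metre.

Series thermal resistances, inner to outer:
  R'_aluminium = ln(0.0544/0.0422)/(2πk) = 0.2539/(2π·229) = 1.765×10^-4 m·K/W
  R'_polyurethane foam = ln(0.0703/0.0544)/(2πk) = 0.2564/(2π·0.0257) = 1.588 m·K/W
  R'_fibreglass batt = ln(0.107/0.0703)/(2πk) = 0.4201/(2π·0.0386) = 1.732 m·K/W
  R'_cellular glass = ln(0.159/0.107)/(2πk) = 0.3961/(2π·0.0487) = 1.294 m·K/W
ΣR = 1.765×10^-4 + 1.588 + 1.732 + 1.294 = 4.614 m·K/W
Q' = ΔT/ΣR = (-179 °C − 16 °C)/4.614 = -42.3 W/m
(Negative Q' ⇒ heat flows inward; heat gain = 42.3 W/m.)

Q' = 42.3 W/m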